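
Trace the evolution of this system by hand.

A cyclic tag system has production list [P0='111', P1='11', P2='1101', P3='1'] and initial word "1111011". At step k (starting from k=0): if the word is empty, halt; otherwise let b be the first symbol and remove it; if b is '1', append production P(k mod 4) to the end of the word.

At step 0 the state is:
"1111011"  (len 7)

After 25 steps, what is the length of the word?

36

gen 0: "1111011"  (len 7)
gen 1: "111011111"  (len 9)
gen 2: "1101111111"  (len 10)
gen 3: "1011111111101"  (len 13)
gen 4: "0111111111011"  (len 13)
gen 5: "111111111011"  (len 12)
gen 6: "1111111101111"  (len 13)
gen 7: "1111111011111101"  (len 16)
gen 8: "1111110111111011"  (len 16)
gen 9: "111110111111011111"  (len 18)
gen 10: "1111011111101111111"  (len 19)
gen 11: "1110111111011111111101"  (len 22)
gen 12: "1101111110111111111011"  (len 22)
gen 13: "101111110111111111011111"  (len 24)
gen 14: "0111111011111111101111111"  (len 25)
gen 15: "111111011111111101111111"  (len 24)
gen 16: "111110111111111011111111"  (len 24)
gen 17: "11110111111111011111111111"  (len 26)
gen 18: "111011111111101111111111111"  (len 27)
gen 19: "110111111111011111111111111101"  (len 30)
gen 20: "101111111110111111111111111011"  (len 30)
gen 21: "01111111110111111111111111011111"  (len 32)
gen 22: "1111111110111111111111111011111"  (len 31)
gen 23: "1111111101111111111111110111111101"  (len 34)
gen 24: "1111111011111111111111101111111011"  (len 34)
gen 25: "111111011111111111111101111111011111"  (len 36)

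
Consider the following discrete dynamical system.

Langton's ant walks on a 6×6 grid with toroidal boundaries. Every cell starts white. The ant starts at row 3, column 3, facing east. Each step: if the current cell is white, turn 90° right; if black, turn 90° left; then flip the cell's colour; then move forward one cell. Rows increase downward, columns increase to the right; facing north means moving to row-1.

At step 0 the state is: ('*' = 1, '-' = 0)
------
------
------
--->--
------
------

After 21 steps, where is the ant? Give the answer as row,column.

0) ------
------
------
--->--
------
------
1) ------
------
------
---*--
---v--
------
2) ------
------
------
---*--
--<*--
------
3) ------
------
------
--^*--
--**--
------
4) ------
------
------
--*>--
--**--
------
5) ------
------
---^--
--*---
--**--
------
6) ------
------
---*>-
--*---
--**--
------
7) ------
------
---**-
--*-v-
--**--
------
8) ------
------
---**-
--*<*-
--**--
------
9) ------
------
---^*-
--***-
--**--
------
10) ------
------
--<-*-
--***-
--**--
------
11) ------
--^---
--*-*-
--***-
--**--
------
12) ------
--*>--
--*-*-
--***-
--**--
------
13) ------
--**--
--*v*-
--***-
--**--
------
14) ------
--**--
--<**-
--***-
--**--
------
15) ------
--**--
---**-
--v**-
--**--
------
16) ------
--**--
---**-
--->*-
--**--
------
17) ------
--**--
---^*-
----*-
--**--
------
18) ------
--**--
--<-*-
----*-
--**--
------
19) ------
--^*--
--*-*-
----*-
--**--
------
20) ------
-<-*--
--*-*-
----*-
--**--
------
21) -^----
-*-*--
--*-*-
----*-
--**--
------

0,1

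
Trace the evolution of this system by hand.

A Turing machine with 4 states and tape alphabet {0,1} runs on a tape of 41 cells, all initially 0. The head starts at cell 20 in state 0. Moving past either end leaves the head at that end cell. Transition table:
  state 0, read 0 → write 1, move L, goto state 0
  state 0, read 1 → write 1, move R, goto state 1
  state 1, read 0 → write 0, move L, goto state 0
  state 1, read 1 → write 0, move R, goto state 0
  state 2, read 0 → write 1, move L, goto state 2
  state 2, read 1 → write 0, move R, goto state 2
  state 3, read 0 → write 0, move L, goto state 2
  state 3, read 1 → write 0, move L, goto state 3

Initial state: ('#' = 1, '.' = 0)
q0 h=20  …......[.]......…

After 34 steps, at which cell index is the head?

gen 0: q0 h=20  …......[.]......…
gen 1: q0 h=19  …......[.]#.....…
gen 2: q0 h=18  …......[.]##....…
gen 3: q0 h=17  …......[.]###...…
gen 4: q0 h=16  …......[.]####..…
gen 5: q0 h=15  …......[.]#####.…
gen 6: q0 h=14  …......[.]######…
gen 7: q0 h=13  …......[.]######…
gen 8: q0 h=12  …......[.]######…
gen 9: q0 h=11  …......[.]######…
gen 10: q0 h=10  …......[.]######…
gen 11: q0 h= 9  …......[.]######…
gen 12: q0 h= 8  …......[.]######…
gen 13: q0 h= 7  …......[.]######…
gen 14: q0 h= 6  |......[.]######…
gen 15: q0 h= 5  |.....[.]######…
gen 16: q0 h= 4  |....[.]######…
gen 17: q0 h= 3  |...[.]######…
gen 18: q0 h= 2  |..[.]######…
gen 19: q0 h= 1  |.[.]######…
gen 20: q0 h= 0  |[.]######…
gen 21: q0 h= 0  |[#]######…
gen 22: q1 h= 1  |#[#]######…
gen 23: q0 h= 2  |#.[#]######…
gen 24: q1 h= 3  |#.#[#]######…
gen 25: q0 h= 4  |#.#.[#]######…
gen 26: q1 h= 5  |#.#.#[#]######…
gen 27: q0 h= 6  |#.#.#.[#]######…
gen 28: q1 h= 7  ….#.#.#[#]######…
gen 29: q0 h= 8  …#.#.#.[#]######…
gen 30: q1 h= 9  ….#.#.#[#]######…
gen 31: q0 h=10  …#.#.#.[#]######…
gen 32: q1 h=11  ….#.#.#[#]######…
gen 33: q0 h=12  …#.#.#.[#]######…
gen 34: q1 h=13  ….#.#.#[#]######…

13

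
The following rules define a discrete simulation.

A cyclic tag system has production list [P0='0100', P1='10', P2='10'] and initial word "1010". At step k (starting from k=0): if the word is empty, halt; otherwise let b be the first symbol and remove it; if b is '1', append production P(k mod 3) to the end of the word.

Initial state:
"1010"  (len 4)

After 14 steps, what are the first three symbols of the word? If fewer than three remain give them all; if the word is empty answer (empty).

0) "1010"  (len 4)
1) "0100100"  (len 7)
2) "100100"  (len 6)
3) "0010010"  (len 7)
4) "010010"  (len 6)
5) "10010"  (len 5)
6) "001010"  (len 6)
7) "01010"  (len 5)
8) "1010"  (len 4)
9) "01010"  (len 5)
10) "1010"  (len 4)
11) "01010"  (len 5)
12) "1010"  (len 4)
13) "0100100"  (len 7)
14) "100100"  (len 6)

100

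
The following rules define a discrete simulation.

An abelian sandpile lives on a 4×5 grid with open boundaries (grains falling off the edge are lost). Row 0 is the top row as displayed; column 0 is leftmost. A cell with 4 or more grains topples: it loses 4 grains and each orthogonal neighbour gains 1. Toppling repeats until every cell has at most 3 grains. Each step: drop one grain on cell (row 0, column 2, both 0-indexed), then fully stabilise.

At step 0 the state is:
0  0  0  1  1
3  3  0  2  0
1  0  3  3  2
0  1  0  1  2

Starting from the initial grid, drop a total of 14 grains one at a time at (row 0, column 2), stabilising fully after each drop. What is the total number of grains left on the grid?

33

step 0: 0  0  0  1  1
3  3  0  2  0
1  0  3  3  2
0  1  0  1  2
step 1: 0  0  1  1  1
3  3  0  2  0
1  0  3  3  2
0  1  0  1  2
step 2: 0  0  2  1  1
3  3  0  2  0
1  0  3  3  2
0  1  0  1  2
step 3: 0  0  3  1  1
3  3  0  2  0
1  0  3  3  2
0  1  0  1  2
step 4: 0  1  0  2  1
3  3  1  2  0
1  0  3  3  2
0  1  0  1  2
step 5: 0  1  1  2  1
3  3  1  2  0
1  0  3  3  2
0  1  0  1  2
step 6: 0  1  2  2  1
3  3  1  2  0
1  0  3  3  2
0  1  0  1  2
step 7: 0  1  3  2  1
3  3  1  2  0
1  0  3  3  2
0  1  0  1  2
step 8: 0  2  0  3  1
3  3  2  2  0
1  0  3  3  2
0  1  0  1  2
step 9: 0  2  1  3  1
3  3  2  2  0
1  0  3  3  2
0  1  0  1  2
step 10: 0  2  2  3  1
3  3  2  2  0
1  0  3  3  2
0  1  0  1  2
step 11: 0  2  3  3  1
3  3  2  2  0
1  0  3  3  2
0  1  0  1  2
step 12: 0  3  1  0  2
3  3  3  3  0
1  0  3  3  2
0  1  0  1  2
step 13: 0  3  2  0  2
3  3  3  3  0
1  0  3  3  2
0  1  0  1  2
step 14: 0  3  3  0  2
3  3  3  3  0
1  0  3  3  2
0  1  0  1  2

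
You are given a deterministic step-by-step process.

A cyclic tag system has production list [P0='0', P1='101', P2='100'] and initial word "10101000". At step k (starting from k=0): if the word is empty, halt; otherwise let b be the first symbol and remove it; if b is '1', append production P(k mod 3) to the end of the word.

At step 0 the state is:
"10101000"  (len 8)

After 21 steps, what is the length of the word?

5

k=0  "10101000"  (len 8)
k=1  "01010000"  (len 8)
k=2  "1010000"  (len 7)
k=3  "010000100"  (len 9)
k=4  "10000100"  (len 8)
k=5  "0000100101"  (len 10)
k=6  "000100101"  (len 9)
k=7  "00100101"  (len 8)
k=8  "0100101"  (len 7)
k=9  "100101"  (len 6)
k=10  "001010"  (len 6)
k=11  "01010"  (len 5)
k=12  "1010"  (len 4)
k=13  "0100"  (len 4)
k=14  "100"  (len 3)
k=15  "00100"  (len 5)
k=16  "0100"  (len 4)
k=17  "100"  (len 3)
k=18  "00100"  (len 5)
k=19  "0100"  (len 4)
k=20  "100"  (len 3)
k=21  "00100"  (len 5)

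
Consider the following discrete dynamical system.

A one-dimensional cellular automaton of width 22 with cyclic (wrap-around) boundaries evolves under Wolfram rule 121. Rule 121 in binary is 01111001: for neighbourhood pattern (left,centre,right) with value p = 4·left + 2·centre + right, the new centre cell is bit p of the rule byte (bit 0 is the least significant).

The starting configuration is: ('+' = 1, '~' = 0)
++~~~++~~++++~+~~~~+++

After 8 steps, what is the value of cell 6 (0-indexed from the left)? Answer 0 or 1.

[0] ++~~~++~~++++~+~~~~+++
[1] ~+++~+++~+~~++~+++~+~~
[2] ~+~+++~++~+~++++~++~++
[3] +~++~+++++~++~~+++++++
[4] ++++++~~~+++++~+~~~~~~
[5] +~~~~+++~+~~~++~+++++~
[6] ~+++~+~++~++~++++~~~++
[7] ++~++~++++++++~~+++~++
[8] ~++++++~~~~~~++~+~+++~

1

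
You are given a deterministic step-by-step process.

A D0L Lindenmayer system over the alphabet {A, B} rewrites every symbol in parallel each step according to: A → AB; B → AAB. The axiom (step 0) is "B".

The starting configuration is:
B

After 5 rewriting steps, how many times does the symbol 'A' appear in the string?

58

k=0  B
k=1  AAB
k=2  ABABAAB
k=3  ABAABABAABABABAAB
k=4  ABAABABABAABABAABABABAABABAABABAABABABAAB
k=5  ABAABABABAABABAABABAABABABAABABAABABABAABABAABABAABABABAABABAABABABAABABAABABABAABABAABABAABABABAAB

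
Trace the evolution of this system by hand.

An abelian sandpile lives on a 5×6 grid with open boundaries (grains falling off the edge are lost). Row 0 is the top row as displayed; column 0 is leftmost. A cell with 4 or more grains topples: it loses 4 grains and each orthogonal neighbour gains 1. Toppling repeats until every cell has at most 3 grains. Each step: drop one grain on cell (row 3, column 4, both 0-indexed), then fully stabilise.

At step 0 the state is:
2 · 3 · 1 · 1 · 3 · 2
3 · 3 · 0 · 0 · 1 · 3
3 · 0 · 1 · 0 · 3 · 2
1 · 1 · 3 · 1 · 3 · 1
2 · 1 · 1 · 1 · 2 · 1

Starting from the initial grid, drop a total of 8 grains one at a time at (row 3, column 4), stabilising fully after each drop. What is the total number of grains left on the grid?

53

gen 0: 2 · 3 · 1 · 1 · 3 · 2
3 · 3 · 0 · 0 · 1 · 3
3 · 0 · 1 · 0 · 3 · 2
1 · 1 · 3 · 1 · 3 · 1
2 · 1 · 1 · 1 · 2 · 1
gen 1: 2 · 3 · 1 · 1 · 3 · 2
3 · 3 · 0 · 0 · 2 · 3
3 · 0 · 1 · 1 · 0 · 3
1 · 1 · 3 · 2 · 1 · 2
2 · 1 · 1 · 1 · 3 · 1
gen 2: 2 · 3 · 1 · 1 · 3 · 2
3 · 3 · 0 · 0 · 2 · 3
3 · 0 · 1 · 1 · 0 · 3
1 · 1 · 3 · 2 · 2 · 2
2 · 1 · 1 · 1 · 3 · 1
gen 3: 2 · 3 · 1 · 1 · 3 · 2
3 · 3 · 0 · 0 · 2 · 3
3 · 0 · 1 · 1 · 0 · 3
1 · 1 · 3 · 2 · 3 · 2
2 · 1 · 1 · 1 · 3 · 1
gen 4: 2 · 3 · 1 · 1 · 3 · 2
3 · 3 · 0 · 0 · 2 · 3
3 · 0 · 1 · 1 · 1 · 3
1 · 1 · 3 · 3 · 1 · 3
2 · 1 · 1 · 2 · 0 · 2
gen 5: 2 · 3 · 1 · 1 · 3 · 2
3 · 3 · 0 · 0 · 2 · 3
3 · 0 · 1 · 1 · 1 · 3
1 · 1 · 3 · 3 · 2 · 3
2 · 1 · 1 · 2 · 0 · 2
gen 6: 2 · 3 · 1 · 1 · 3 · 2
3 · 3 · 0 · 0 · 2 · 3
3 · 0 · 1 · 1 · 1 · 3
1 · 1 · 3 · 3 · 3 · 3
2 · 1 · 1 · 2 · 0 · 2
gen 7: 2 · 3 · 1 · 1 · 3 · 3
3 · 3 · 0 · 0 · 3 · 0
3 · 0 · 2 · 2 · 3 · 1
1 · 2 · 0 · 1 · 2 · 1
2 · 1 · 2 · 3 · 1 · 3
gen 8: 2 · 3 · 1 · 1 · 3 · 3
3 · 3 · 0 · 0 · 3 · 0
3 · 0 · 2 · 2 · 3 · 1
1 · 2 · 0 · 1 · 3 · 1
2 · 1 · 2 · 3 · 1 · 3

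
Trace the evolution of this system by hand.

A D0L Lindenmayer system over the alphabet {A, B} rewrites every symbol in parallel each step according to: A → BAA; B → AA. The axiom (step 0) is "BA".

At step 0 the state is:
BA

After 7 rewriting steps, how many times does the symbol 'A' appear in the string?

0) BA
1) AABAA
2) BAABAAAABAABAA
3) AABAABAAAABAABAABAABAAAABAABAAAABAABAA
4) BAABAAAABAABAAAABAABAABAABAAAABAABAAAABAABAAAABAABAAAABAABAABAABAAAABAABAAAABAABAABAABAAAABAABAAAABAABAA
5) AABAABAAAABAABAABAABAAAABAABAAAABAABAABAABAAAABAABAAAABAAB…BAABAAAABAABAABAABAAAABAABAAAABAABAABAABAAAABAABAAAABAABAA  (len 284)
6) BAABAAAABAABAAAABAABAABAABAAAABAABAAAABAABAAAABAABAAAABAAB…BAABAAAABAABAABAABAAAABAABAAAABAABAABAABAAAABAABAAAABAABAA  (len 776)
7) AABAABAAAABAABAABAABAAAABAABAAAABAABAABAABAAAABAABAAAABAAB…BAABAAAABAABAABAABAAAABAABAAAABAABAABAABAAAABAABAAAABAABAA  (len 2120)

1552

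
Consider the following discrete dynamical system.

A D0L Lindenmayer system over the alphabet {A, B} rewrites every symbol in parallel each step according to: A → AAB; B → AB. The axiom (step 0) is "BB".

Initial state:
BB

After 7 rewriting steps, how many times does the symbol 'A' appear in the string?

754

[0] BB
[1] ABAB
[2] AABABAABAB
[3] AABAABABAABABAABAABABAABAB
[4] AABAABABAABAABABAABABAABAABABAABABAABAABABAABAABABAABABAABAABABAABAB
[5] AABAABABAABAABABAABABAABAABABAABAABABAABABAABAABABAABABAAB…BAABABAABABAABAABABAABABAABAABABAABAABABAABABAABAABABAABAB  (len 178)
[6] AABAABABAABAABABAABABAABAABABAABAABABAABABAABAABABAABABAAB…BAABABAABABAABAABABAABABAABAABABAABAABABAABABAABAABABAABAB  (len 466)
[7] AABAABABAABAABABAABABAABAABABAABAABABAABABAABAABABAABABAAB…BAABABAABABAABAABABAABABAABAABABAABAABABAABABAABAABABAABAB  (len 1220)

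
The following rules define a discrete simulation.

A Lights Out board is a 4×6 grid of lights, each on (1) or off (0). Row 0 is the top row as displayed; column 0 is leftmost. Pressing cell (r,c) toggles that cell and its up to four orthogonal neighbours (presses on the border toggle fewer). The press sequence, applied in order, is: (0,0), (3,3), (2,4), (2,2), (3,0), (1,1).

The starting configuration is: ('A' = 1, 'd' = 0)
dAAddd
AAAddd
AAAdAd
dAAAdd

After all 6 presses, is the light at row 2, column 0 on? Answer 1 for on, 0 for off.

0

t=0: dAAddd
AAAddd
AAAdAd
dAAAdd
t=1: AdAddd
dAAddd
AAAdAd
dAAAdd
t=2: AdAddd
dAAddd
AAAAAd
dAddAd
t=3: AdAddd
dAAdAd
AAAddA
dAdddd
t=4: AdAddd
dAddAd
AddAdA
dAAddd
t=5: AdAddd
dAddAd
dddAdA
AdAddd
t=6: AAAddd
AdAdAd
dAdAdA
AdAddd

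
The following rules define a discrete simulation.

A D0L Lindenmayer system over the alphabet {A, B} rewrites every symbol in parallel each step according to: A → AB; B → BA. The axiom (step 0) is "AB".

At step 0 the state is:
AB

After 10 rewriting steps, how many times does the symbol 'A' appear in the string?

[0] AB
[1] ABBA
[2] ABBABAAB
[3] ABBABAABBAABABBA
[4] ABBABAABBAABABBABAABABBAABBABAAB
[5] ABBABAABBAABABBABAABABBAABBABAABBAABABBAABBABAABABBABAABBAABABBA
[6] ABBABAABBAABABBABAABABBAABBABAABBAABABBAABBABAABABBABAABBA…BAABBABAABABBABAABBAABABBAABBABAABBAABABBABAABABBAABBABAAB  (len 128)
[7] ABBABAABBAABABBABAABABBAABBABAABBAABABBAABBABAABABBABAABBA…ABBAABABBABAABABBAABBABAABBAABABBAABBABAABABBABAABBAABABBA  (len 256)
[8] ABBABAABBAABABBABAABABBAABBABAABBAABABBAABBABAABABBABAABBA…BAABBABAABABBABAABBAABABBAABBABAABBAABABBABAABABBAABBABAAB  (len 512)
[9] ABBABAABBAABABBABAABABBAABBABAABBAABABBAABBABAABABBABAABBA…ABBAABABBABAABABBAABBABAABBAABABBAABBABAABABBABAABBAABABBA  (len 1024)
[10] ABBABAABBAABABBABAABABBAABBABAABBAABABBAABBABAABABBABAABBA…BAABBABAABABBABAABBAABABBAABBABAABBAABABBABAABABBAABBABAAB  (len 2048)

1024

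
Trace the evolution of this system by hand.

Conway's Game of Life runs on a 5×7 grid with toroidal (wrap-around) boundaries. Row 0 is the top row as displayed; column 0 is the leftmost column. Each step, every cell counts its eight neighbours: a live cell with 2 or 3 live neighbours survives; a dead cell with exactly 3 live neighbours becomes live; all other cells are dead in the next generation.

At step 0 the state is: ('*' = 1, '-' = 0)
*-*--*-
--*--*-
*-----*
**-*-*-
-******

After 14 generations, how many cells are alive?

gen 0: *-*--*-
--*--*-
*-----*
**-*-*-
-******
gen 1: *------
*----*-
*-*-**-
---*---
-------
gen 2: ------*
*---**-
-*-***-
---**--
-------
gen 3: -----**
*--*---
--*---*
--**-*-
-------
gen 4: ------*
*----*-
-**-*-*
--**---
----***
gen 5: *---*--
**---*-
***-***
***---*
---****
gen 6: **-*---
--**---
---**--
-------
--***--
gen 7: -*-----
-*-----
--***--
--*----
-****--
gen 8: **-*---
-*-*---
-***---
-------
-*-*---
gen 9: **-**--
---**--
-*-*---
-*-*---
**-----
gen 10: **-**--
**-----
---*---
-*-----
---**--
gen 11: **-**--
**-**--
***----
--***--
**-**--
gen 12: -----**
----*-*
*------
----*--
*----*-
gen 13: *---*--
*-----*
-----*-
------*
----**-
gen 14: *---*--
*----**
*----*-
----*-*
----***

12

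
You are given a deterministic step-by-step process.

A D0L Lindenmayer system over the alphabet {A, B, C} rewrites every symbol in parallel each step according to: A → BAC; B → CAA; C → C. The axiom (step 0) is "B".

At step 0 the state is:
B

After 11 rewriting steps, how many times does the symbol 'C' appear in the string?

gen 0: B
gen 1: CAA
gen 2: CBACBAC
gen 3: CCAABACCCAABACC
gen 4: CCBACBACCAABACCCCBACBACCAABACCC
gen 5: CCCAABACCCAABACCCBACBACCAABACCCCCCAABACCCAABACCCBACBACCAABACCCC
gen 6: CCCBACBACCAABACCCCBACBACCAABACCCCCAABACCCAABACCCBACBACCAAB…BACCAABACCCCBACBACCAABACCCCCAABACCCAABACCCBACBACCAABACCCCC  (len 127)
gen 7: CCCCAABACCCAABACCCBACBACCAABACCCCCCAABACCCAABACCCBACBACCAA…ACCAABACCCCBACBACCAABACCCCCAABACCCAABACCCBACBACCAABACCCCCC  (len 255)
gen 8: CCCCBACBACCAABACCCCBACBACCAABACCCCCAABACCCAABACCCBACBACCAA…CCAABACCCCBACBACCAABACCCCCAABACCCAABACCCBACBACCAABACCCCCCC  (len 511)
gen 9: CCCCCAABACCCAABACCCBACBACCAABACCCCCCAABACCCAABACCCBACBACCA…CAABACCCCBACBACCAABACCCCCAABACCCAABACCCBACBACCAABACCCCCCCC  (len 1023)
gen 10: CCCCCBACBACCAABACCCCBACBACCAABACCCCCAABACCCAABACCCBACBACCA…AABACCCCBACBACCAABACCCCCAABACCCAABACCCBACBACCAABACCCCCCCCC  (len 2047)
gen 11: CCCCCCAABACCCAABACCCBACBACCAABACCCCCCAABACCCAABACCCBACBACC…ABACCCCBACBACCAABACCCCCAABACCCAABACCCBACBACCAABACCCCCCCCCC  (len 4095)

2047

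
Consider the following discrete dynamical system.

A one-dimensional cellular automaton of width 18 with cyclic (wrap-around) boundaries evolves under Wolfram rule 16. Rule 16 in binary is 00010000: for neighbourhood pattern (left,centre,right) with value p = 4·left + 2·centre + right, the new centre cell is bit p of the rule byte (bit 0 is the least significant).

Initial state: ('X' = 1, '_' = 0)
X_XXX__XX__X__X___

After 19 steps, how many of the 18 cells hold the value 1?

4

k=0  X_XXX__XX__X__X___
k=1  _____X___X__X__X__
k=2  ______X___X__X__X_
k=3  _______X___X__X__X
k=4  X_______X___X__X__
k=5  _X_______X___X__X_
k=6  __X_______X___X__X
k=7  X__X_______X___X__
k=8  _X__X_______X___X_
k=9  __X__X_______X___X
k=10  X__X__X_______X___
k=11  _X__X__X_______X__
k=12  __X__X__X_______X_
k=13  ___X__X__X_______X
k=14  X___X__X__X_______
k=15  _X___X__X__X______
k=16  __X___X__X__X_____
k=17  ___X___X__X__X____
k=18  ____X___X__X__X___
k=19  _____X___X__X__X__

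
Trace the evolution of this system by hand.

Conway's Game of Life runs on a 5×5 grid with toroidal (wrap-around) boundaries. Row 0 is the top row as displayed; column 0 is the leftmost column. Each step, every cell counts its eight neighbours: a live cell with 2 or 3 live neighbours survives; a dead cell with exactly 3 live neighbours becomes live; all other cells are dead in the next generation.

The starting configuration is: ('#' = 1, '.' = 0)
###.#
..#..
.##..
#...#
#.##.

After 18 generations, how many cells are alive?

20

k=0  ###.#
..#..
.##..
#...#
#.##.
k=1  #...#
.....
####.
#...#
..#..
k=2  .....
..##.
####.
#...#
.#.#.
k=3  ...#.
...##
#....
.....
#...#
k=4  #..#.
...##
....#
#...#
....#
k=5  #..#.
#..#.
.....
#..##
...#.
k=6  ..##.
.....
#..#.
...##
#.##.
k=7  .####
..###
...#.
##...
.#...
k=8  .#..#
##...
##.#.
###..
...##
k=9  .####
.....
.....
.....
...##
k=10  #.#.#
..##.
.....
.....
#...#
k=11  #.#..
.####
.....
.....
##.##
k=12  .....
#####
..##.
#...#
#####
k=13  .....
##..#
.....
.....
.###.
k=14  ...##
#....
#....
..#..
..#..
k=15  ...##
#....
.#...
.#...
..#..
k=16  ...##
#...#
##...
.##..
..##.
k=17  #.#..
.#.#.
..#.#
#..#.
.#..#
k=18  #.###
##.##
###.#
####.
.####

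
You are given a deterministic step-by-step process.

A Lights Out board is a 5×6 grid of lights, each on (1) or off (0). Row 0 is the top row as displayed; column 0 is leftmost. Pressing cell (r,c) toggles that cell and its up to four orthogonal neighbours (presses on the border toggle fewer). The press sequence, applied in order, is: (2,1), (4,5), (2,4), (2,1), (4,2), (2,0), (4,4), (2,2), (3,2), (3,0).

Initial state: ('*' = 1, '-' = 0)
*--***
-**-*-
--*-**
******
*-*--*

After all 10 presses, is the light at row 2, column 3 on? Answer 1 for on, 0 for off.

0

gen 0: *--***
-**-*-
--*-**
******
*-*--*
gen 1: *--***
--*-*-
**--**
*-****
*-*--*
gen 2: *--***
--*-*-
**--**
*-***-
*-*-*-
gen 3: *--***
--*---
**-*--
*-**--
*-*-*-
gen 4: *--***
-**---
--**--
****--
*-*-*-
gen 5: *--***
-**---
--**--
**-*--
**-**-
gen 6: *--***
***---
****--
-*-*--
**-**-
gen 7: *--***
***---
****--
-*-**-
**---*
gen 8: *--***
**----
*-----
-****-
**---*
gen 9: *--***
**----
*-*---
----*-
***--*
gen 10: *--***
**----
--*---
**--*-
-**--*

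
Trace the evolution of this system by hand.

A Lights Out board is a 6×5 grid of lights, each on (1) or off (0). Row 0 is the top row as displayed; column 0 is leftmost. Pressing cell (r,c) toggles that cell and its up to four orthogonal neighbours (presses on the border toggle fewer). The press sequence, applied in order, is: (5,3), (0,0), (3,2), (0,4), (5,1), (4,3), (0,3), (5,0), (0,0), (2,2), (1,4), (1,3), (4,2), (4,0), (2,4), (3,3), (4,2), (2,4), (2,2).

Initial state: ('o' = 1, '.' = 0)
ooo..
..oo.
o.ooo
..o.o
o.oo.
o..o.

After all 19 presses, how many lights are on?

step 0: ooo..
..oo.
o.ooo
..o.o
o.oo.
o..o.
step 1: ooo..
..oo.
o.ooo
..o.o
o.o..
o.o.o
step 2: ..o..
o.oo.
o.ooo
..o.o
o.o..
o.o.o
step 3: ..o..
o.oo.
o..oo
.o.oo
o....
o.o.o
step 4: ..ooo
o.ooo
o..oo
.o.oo
o....
o.o.o
step 5: ..ooo
o.ooo
o..oo
.o.oo
oo...
.o..o
step 6: ..ooo
o.ooo
o..oo
.o..o
ooooo
.o.oo
step 7: .....
o.o.o
o..oo
.o..o
ooooo
.o.oo
step 8: .....
o.o.o
o..oo
.o..o
.oooo
o..oo
step 9: oo...
..o.o
o..oo
.o..o
.oooo
o..oo
step 10: oo...
....o
ooo.o
.oo.o
.oooo
o..oo
step 11: oo..o
...o.
ooo..
.oo.o
.oooo
o..oo
step 12: oo.oo
..o.o
oooo.
.oo.o
.oooo
o..oo
step 13: oo.oo
..o.o
oooo.
.o..o
....o
o.ooo
step 14: oo.oo
..o.o
oooo.
oo..o
oo..o
..ooo
step 15: oo.oo
..o..
ooo.o
oo...
oo..o
..ooo
step 16: oo.oo
..o..
ooooo
ooooo
oo.oo
..ooo
step 17: oo.oo
..o..
ooooo
oo.oo
o.o.o
...oo
step 18: oo.oo
..o.o
ooo..
oo.o.
o.o.o
...oo
step 19: oo.oo
....o
o..o.
oooo.
o.o.o
...oo

16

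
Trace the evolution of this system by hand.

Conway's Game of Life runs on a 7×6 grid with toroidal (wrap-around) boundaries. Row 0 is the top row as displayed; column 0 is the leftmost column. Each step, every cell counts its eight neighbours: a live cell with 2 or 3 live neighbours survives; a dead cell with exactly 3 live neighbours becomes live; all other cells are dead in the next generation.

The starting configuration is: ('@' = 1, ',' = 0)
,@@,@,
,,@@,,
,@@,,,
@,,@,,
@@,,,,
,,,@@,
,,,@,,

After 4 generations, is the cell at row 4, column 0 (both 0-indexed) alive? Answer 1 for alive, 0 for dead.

step 0: ,@@,@,
,,@@,,
,@@,,,
@,,@,,
@@,,,,
,,,@@,
,,,@,,
step 1: ,@,,@,
,,,,,,
,@,,,,
@,,,,,
@@@@@@
,,@@@,
,,,,,,
step 2: ,,,,,,
,,,,,,
,,,,,,
,,,@@,
@,,,,,
@,,,,,
,,@,@,
step 3: ,,,,,,
,,,,,,
,,,,,,
,,,,,,
,,,,,@
,@,,,@
,,,,,,
step 4: ,,,,,,
,,,,,,
,,,,,,
,,,,,,
@,,,,,
@,,,,,
,,,,,,

1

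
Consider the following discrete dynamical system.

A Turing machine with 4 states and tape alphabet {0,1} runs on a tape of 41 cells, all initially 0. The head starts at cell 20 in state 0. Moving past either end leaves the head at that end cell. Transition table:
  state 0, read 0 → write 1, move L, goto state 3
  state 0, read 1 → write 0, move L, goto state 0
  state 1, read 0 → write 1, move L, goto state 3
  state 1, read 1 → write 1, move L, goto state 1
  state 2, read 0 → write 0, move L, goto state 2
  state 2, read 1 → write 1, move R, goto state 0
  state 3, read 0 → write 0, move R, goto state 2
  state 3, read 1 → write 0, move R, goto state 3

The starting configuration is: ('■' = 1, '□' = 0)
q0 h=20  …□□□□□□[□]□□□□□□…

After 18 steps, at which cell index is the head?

12

k=0  q0 h=20  …□□□□□□[□]□□□□□□…
k=1  q3 h=19  …□□□□□□[□]■□□□□□…
k=2  q2 h=20  …□□□□□□[■]□□□□□□…
k=3  q0 h=21  …□□□□□■[□]□□□□□□…
k=4  q3 h=20  …□□□□□□[■]■□□□□□…
k=5  q3 h=21  …□□□□□□[■]□□□□□□…
k=6  q3 h=22  …□□□□□□[□]□□□□□□…
k=7  q2 h=23  …□□□□□□[□]□□□□□□…
k=8  q2 h=22  …□□□□□□[□]□□□□□□…
k=9  q2 h=21  …□□□□□□[□]□□□□□□…
k=10  q2 h=20  …□□□□□□[□]□□□□□□…
k=11  q2 h=19  …□□□□□□[□]□□□□□□…
k=12  q2 h=18  …□□□□□□[□]□□□□□□…
k=13  q2 h=17  …□□□□□□[□]□□□□□□…
k=14  q2 h=16  …□□□□□□[□]□□□□□□…
k=15  q2 h=15  …□□□□□□[□]□□□□□□…
k=16  q2 h=14  …□□□□□□[□]□□□□□□…
k=17  q2 h=13  …□□□□□□[□]□□□□□□…
k=18  q2 h=12  …□□□□□□[□]□□□□□□…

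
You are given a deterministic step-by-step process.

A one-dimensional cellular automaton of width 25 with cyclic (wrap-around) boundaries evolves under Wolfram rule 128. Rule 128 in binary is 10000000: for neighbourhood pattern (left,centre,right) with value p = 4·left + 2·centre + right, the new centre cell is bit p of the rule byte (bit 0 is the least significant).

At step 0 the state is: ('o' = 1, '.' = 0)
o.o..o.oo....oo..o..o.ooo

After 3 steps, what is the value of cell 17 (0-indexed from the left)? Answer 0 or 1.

0

0) o.o..o.oo....oo..o..o.ooo
1) .......................oo
2) .........................
3) .........................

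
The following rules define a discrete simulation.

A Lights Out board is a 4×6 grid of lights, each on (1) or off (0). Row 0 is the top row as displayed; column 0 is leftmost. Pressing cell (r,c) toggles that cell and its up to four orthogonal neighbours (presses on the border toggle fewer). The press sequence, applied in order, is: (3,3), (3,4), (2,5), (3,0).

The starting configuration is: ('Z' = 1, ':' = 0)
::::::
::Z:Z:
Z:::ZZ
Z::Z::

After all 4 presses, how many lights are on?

8

k=0  ::::::
::Z:Z:
Z:::ZZ
Z::Z::
k=1  ::::::
::Z:Z:
Z::ZZZ
Z:Z:Z:
k=2  ::::::
::Z:Z:
Z::Z:Z
Z:ZZ:Z
k=3  ::::::
::Z:ZZ
Z::ZZ:
Z:ZZ::
k=4  ::::::
::Z:ZZ
:::ZZ:
:ZZZ::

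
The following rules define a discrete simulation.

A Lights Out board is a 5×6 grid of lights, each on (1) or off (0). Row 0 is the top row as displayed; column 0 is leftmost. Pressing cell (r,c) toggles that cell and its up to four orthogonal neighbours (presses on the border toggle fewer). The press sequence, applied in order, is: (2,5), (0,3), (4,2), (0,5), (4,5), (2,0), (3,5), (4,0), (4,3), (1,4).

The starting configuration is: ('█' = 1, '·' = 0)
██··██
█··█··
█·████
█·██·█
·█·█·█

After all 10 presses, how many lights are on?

t=0: ██··██
█··█··
█·████
█·██·█
·█·█·█
t=1: ██··██
█··█·█
█·██··
█·██··
·█·█·█
t=2: ████·█
█····█
█·██··
█·██··
·█·█·█
t=3: ████·█
█····█
█·██··
█··█··
··█··█
t=4: █████·
█·····
█·██··
█··█··
··█··█
t=5: █████·
█·····
█·██··
█··█·█
··█·█·
t=6: █████·
······
·███··
···█·█
··█·█·
t=7: █████·
······
·███·█
···██·
··█·██
t=8: █████·
······
·███·█
█··██·
███·██
t=9: █████·
······
·███·█
█···█·
██·█·█
t=10: ████··
···███
·█████
█···█·
██·█·█

18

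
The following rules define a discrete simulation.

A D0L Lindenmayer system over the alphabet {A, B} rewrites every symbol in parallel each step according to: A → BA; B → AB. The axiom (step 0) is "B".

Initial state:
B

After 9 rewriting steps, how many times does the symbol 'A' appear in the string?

256

t=0: B
t=1: AB
t=2: BAAB
t=3: ABBABAAB
t=4: BAABABBAABBABAAB
t=5: ABBABAABBAABABBABAABABBAABBABAAB
t=6: BAABABBAABBABAABABBABAABBAABABBAABBABAABBAABABBABAABABBAABBABAAB
t=7: ABBABAABBAABABBABAABABBAABBABAABBAABABBAABBABAABABBABAABBA…BAABBABAABABBABAABBAABABBAABBABAABBAABABBABAABABBAABBABAAB  (len 128)
t=8: BAABABBAABBABAABABBABAABBAABABBAABBABAABBAABABBABAABABBAAB…BAABBABAABABBABAABBAABABBAABBABAABBAABABBABAABABBAABBABAAB  (len 256)
t=9: ABBABAABBAABABBABAABABBAABBABAABBAABABBAABBABAABABBABAABBA…BAABBABAABABBABAABBAABABBAABBABAABBAABABBABAABABBAABBABAAB  (len 512)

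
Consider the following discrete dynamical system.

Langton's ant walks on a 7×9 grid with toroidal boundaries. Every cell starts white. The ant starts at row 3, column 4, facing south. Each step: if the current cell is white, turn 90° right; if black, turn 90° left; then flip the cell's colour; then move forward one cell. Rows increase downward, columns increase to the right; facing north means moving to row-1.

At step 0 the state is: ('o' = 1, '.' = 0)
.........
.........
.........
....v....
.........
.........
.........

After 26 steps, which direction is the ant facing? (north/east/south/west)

gen 0: .........
.........
.........
....v....
.........
.........
.........
gen 1: .........
.........
.........
...<o....
.........
.........
.........
gen 2: .........
.........
...^.....
...oo....
.........
.........
.........
gen 3: .........
.........
...o>....
...oo....
.........
.........
.........
gen 4: .........
.........
...oo....
...ov....
.........
.........
.........
gen 5: .........
.........
...oo....
...o.>...
.........
.........
.........
gen 6: .........
.........
...oo....
...o.o...
.....v...
.........
.........
gen 7: .........
.........
...oo....
...o.o...
....<o...
.........
.........
gen 8: .........
.........
...oo....
...o^o...
....oo...
.........
.........
gen 9: .........
.........
...oo....
...oo>...
....oo...
.........
.........
gen 10: .........
.........
...oo^...
...oo....
....oo...
.........
.........
gen 11: .........
.........
...ooo>..
...oo....
....oo...
.........
.........
gen 12: .........
.........
...oooo..
...oo.v..
....oo...
.........
.........
gen 13: .........
.........
...oooo..
...oo<o..
....oo...
.........
.........
gen 14: .........
.........
...oo^o..
...oooo..
....oo...
.........
.........
gen 15: .........
.........
...o<.o..
...oooo..
....oo...
.........
.........
gen 16: .........
.........
...o..o..
...ovoo..
....oo...
.........
.........
gen 17: .........
.........
...o..o..
...o.>o..
....oo...
.........
.........
gen 18: .........
.........
...o.^o..
...o..o..
....oo...
.........
.........
gen 19: .........
.........
...o.o>..
...o..o..
....oo...
.........
.........
gen 20: .........
......^..
...o.o...
...o..o..
....oo...
.........
.........
gen 21: .........
......o>.
...o.o...
...o..o..
....oo...
.........
.........
gen 22: .........
......oo.
...o.o.v.
...o..o..
....oo...
.........
.........
gen 23: .........
......oo.
...o.o<o.
...o..o..
....oo...
.........
.........
gen 24: .........
......^o.
...o.ooo.
...o..o..
....oo...
.........
.........
gen 25: .........
.....<.o.
...o.ooo.
...o..o..
....oo...
.........
.........
gen 26: .....^...
.....o.o.
...o.ooo.
...o..o..
....oo...
.........
.........

north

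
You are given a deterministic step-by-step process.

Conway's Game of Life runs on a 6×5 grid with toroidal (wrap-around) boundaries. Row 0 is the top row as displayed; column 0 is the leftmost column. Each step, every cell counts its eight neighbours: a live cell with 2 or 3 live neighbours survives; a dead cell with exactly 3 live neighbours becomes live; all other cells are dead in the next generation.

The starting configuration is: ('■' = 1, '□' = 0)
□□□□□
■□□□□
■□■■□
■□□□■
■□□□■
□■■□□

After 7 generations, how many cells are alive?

10

[0] □□□□□
■□□□□
■□■■□
■□□□■
■□□□■
□■■□□
[1] □■□□□
□■□□■
■□□■□
□□□□□
□□□■■
■■□□□
[2] □■■□□
□■■□■
■□□□■
□□□■□
■□□□■
■■■□■
[3] □□□□■
□□■□■
■■■□■
□□□■□
□□■□□
□□■□■
[4] ■□□□■
□□■□■
■■■□■
■□□■■
□□■□□
□□□□□
[5] ■□□■■
□□■□□
□□■□□
□□□□□
□□□■■
□□□□□
[6] □□□■■
□■■□■
□□□□□
□□□■□
□□□□□
■□□□□
[7] □■■■■
■□■□■
□□■■□
□□□□□
□□□□□
□□□□■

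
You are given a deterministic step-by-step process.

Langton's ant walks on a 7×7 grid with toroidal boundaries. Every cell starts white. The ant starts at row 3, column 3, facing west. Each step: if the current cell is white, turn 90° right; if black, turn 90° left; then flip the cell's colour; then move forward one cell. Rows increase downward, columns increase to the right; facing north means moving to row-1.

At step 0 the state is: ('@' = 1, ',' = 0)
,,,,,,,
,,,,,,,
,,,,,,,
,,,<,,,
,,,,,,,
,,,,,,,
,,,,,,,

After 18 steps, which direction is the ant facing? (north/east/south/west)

east

[0] ,,,,,,,
,,,,,,,
,,,,,,,
,,,<,,,
,,,,,,,
,,,,,,,
,,,,,,,
[1] ,,,,,,,
,,,,,,,
,,,^,,,
,,,@,,,
,,,,,,,
,,,,,,,
,,,,,,,
[2] ,,,,,,,
,,,,,,,
,,,@>,,
,,,@,,,
,,,,,,,
,,,,,,,
,,,,,,,
[3] ,,,,,,,
,,,,,,,
,,,@@,,
,,,@v,,
,,,,,,,
,,,,,,,
,,,,,,,
[4] ,,,,,,,
,,,,,,,
,,,@@,,
,,,<@,,
,,,,,,,
,,,,,,,
,,,,,,,
[5] ,,,,,,,
,,,,,,,
,,,@@,,
,,,,@,,
,,,v,,,
,,,,,,,
,,,,,,,
[6] ,,,,,,,
,,,,,,,
,,,@@,,
,,,,@,,
,,<@,,,
,,,,,,,
,,,,,,,
[7] ,,,,,,,
,,,,,,,
,,,@@,,
,,^,@,,
,,@@,,,
,,,,,,,
,,,,,,,
[8] ,,,,,,,
,,,,,,,
,,,@@,,
,,@>@,,
,,@@,,,
,,,,,,,
,,,,,,,
[9] ,,,,,,,
,,,,,,,
,,,@@,,
,,@@@,,
,,@v,,,
,,,,,,,
,,,,,,,
[10] ,,,,,,,
,,,,,,,
,,,@@,,
,,@@@,,
,,@,>,,
,,,,,,,
,,,,,,,
[11] ,,,,,,,
,,,,,,,
,,,@@,,
,,@@@,,
,,@,@,,
,,,,v,,
,,,,,,,
[12] ,,,,,,,
,,,,,,,
,,,@@,,
,,@@@,,
,,@,@,,
,,,<@,,
,,,,,,,
[13] ,,,,,,,
,,,,,,,
,,,@@,,
,,@@@,,
,,@^@,,
,,,@@,,
,,,,,,,
[14] ,,,,,,,
,,,,,,,
,,,@@,,
,,@@@,,
,,@@>,,
,,,@@,,
,,,,,,,
[15] ,,,,,,,
,,,,,,,
,,,@@,,
,,@@^,,
,,@@,,,
,,,@@,,
,,,,,,,
[16] ,,,,,,,
,,,,,,,
,,,@@,,
,,@<,,,
,,@@,,,
,,,@@,,
,,,,,,,
[17] ,,,,,,,
,,,,,,,
,,,@@,,
,,@,,,,
,,@v,,,
,,,@@,,
,,,,,,,
[18] ,,,,,,,
,,,,,,,
,,,@@,,
,,@,,,,
,,@,>,,
,,,@@,,
,,,,,,,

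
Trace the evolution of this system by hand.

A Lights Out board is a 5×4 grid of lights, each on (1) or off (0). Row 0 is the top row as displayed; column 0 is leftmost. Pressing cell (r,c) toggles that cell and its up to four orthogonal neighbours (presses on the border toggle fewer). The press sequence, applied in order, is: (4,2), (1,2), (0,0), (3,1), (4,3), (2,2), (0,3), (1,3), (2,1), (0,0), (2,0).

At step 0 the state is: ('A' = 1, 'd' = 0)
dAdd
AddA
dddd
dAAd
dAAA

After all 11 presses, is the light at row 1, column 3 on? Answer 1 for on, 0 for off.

0) dAdd
AddA
dddd
dAAd
dAAA
1) dAdd
AddA
dddd
dAdd
dddd
2) dAAd
AAAd
ddAd
dAdd
dddd
3) AdAd
dAAd
ddAd
dAdd
dddd
4) AdAd
dAAd
dAAd
AdAd
dAdd
5) AdAd
dAAd
dAAd
AdAA
dAAA
6) AdAd
dAdd
dddA
AddA
dAAA
7) AddA
dAdA
dddA
AddA
dAAA
8) Addd
dAAd
dddd
AddA
dAAA
9) Addd
ddAd
AAAd
AAdA
dAAA
10) dAdd
AdAd
AAAd
AAdA
dAAA
11) dAdd
ddAd
ddAd
dAdA
dAAA

0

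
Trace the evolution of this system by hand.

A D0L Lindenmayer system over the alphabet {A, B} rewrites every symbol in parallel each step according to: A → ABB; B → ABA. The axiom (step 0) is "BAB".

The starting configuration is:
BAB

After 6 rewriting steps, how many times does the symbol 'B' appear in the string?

0) BAB
1) ABAABBABA
2) ABBABAABBABBABAABAABBABAABB
3) ABBABAABAABBABAABBABBABAABAABBABAABAABBABAABBABBABAABBABBABAABAABBABAABBABBABAABA
4) ABBABAABAABBABAABBABBABAABBABBABAABAABBABAABBABBABAABAABBA…AABBABBABAABAABBABAABBABBABAABAABBABAABAABBABAABBABBABAABB  (len 243)
5) ABBABAABAABBABAABBABBABAABBABBABAABAABBABAABBABBABAABAABBA…AABBABBABAABAABBABAABBABBABAABAABBABAABAABBABAABBABBABAABA  (len 729)
6) ABBABAABAABBABAABBABBABAABBABBABAABAABBABAABBABBABAABAABBA…AABBABBABAABAABBABAABBABBABAABAABBABAABAABBABAABBABBABAABB  (len 2187)

1094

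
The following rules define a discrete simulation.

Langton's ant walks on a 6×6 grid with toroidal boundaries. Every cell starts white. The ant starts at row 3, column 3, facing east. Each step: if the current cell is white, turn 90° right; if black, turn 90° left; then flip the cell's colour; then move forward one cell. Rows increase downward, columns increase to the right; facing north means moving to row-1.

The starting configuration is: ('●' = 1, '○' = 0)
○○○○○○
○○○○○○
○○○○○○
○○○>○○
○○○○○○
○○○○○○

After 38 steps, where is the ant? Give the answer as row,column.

2,0

0) ○○○○○○
○○○○○○
○○○○○○
○○○>○○
○○○○○○
○○○○○○
1) ○○○○○○
○○○○○○
○○○○○○
○○○●○○
○○○v○○
○○○○○○
2) ○○○○○○
○○○○○○
○○○○○○
○○○●○○
○○<●○○
○○○○○○
3) ○○○○○○
○○○○○○
○○○○○○
○○^●○○
○○●●○○
○○○○○○
4) ○○○○○○
○○○○○○
○○○○○○
○○●>○○
○○●●○○
○○○○○○
5) ○○○○○○
○○○○○○
○○○^○○
○○●○○○
○○●●○○
○○○○○○
6) ○○○○○○
○○○○○○
○○○●>○
○○●○○○
○○●●○○
○○○○○○
7) ○○○○○○
○○○○○○
○○○●●○
○○●○v○
○○●●○○
○○○○○○
8) ○○○○○○
○○○○○○
○○○●●○
○○●<●○
○○●●○○
○○○○○○
9) ○○○○○○
○○○○○○
○○○^●○
○○●●●○
○○●●○○
○○○○○○
10) ○○○○○○
○○○○○○
○○<○●○
○○●●●○
○○●●○○
○○○○○○
11) ○○○○○○
○○^○○○
○○●○●○
○○●●●○
○○●●○○
○○○○○○
12) ○○○○○○
○○●>○○
○○●○●○
○○●●●○
○○●●○○
○○○○○○
13) ○○○○○○
○○●●○○
○○●v●○
○○●●●○
○○●●○○
○○○○○○
14) ○○○○○○
○○●●○○
○○<●●○
○○●●●○
○○●●○○
○○○○○○
15) ○○○○○○
○○●●○○
○○○●●○
○○v●●○
○○●●○○
○○○○○○
16) ○○○○○○
○○●●○○
○○○●●○
○○○>●○
○○●●○○
○○○○○○
17) ○○○○○○
○○●●○○
○○○^●○
○○○○●○
○○●●○○
○○○○○○
18) ○○○○○○
○○●●○○
○○<○●○
○○○○●○
○○●●○○
○○○○○○
19) ○○○○○○
○○^●○○
○○●○●○
○○○○●○
○○●●○○
○○○○○○
20) ○○○○○○
○<○●○○
○○●○●○
○○○○●○
○○●●○○
○○○○○○
21) ○^○○○○
○●○●○○
○○●○●○
○○○○●○
○○●●○○
○○○○○○
22) ○●>○○○
○●○●○○
○○●○●○
○○○○●○
○○●●○○
○○○○○○
23) ○●●○○○
○●v●○○
○○●○●○
○○○○●○
○○●●○○
○○○○○○
24) ○●●○○○
○<●●○○
○○●○●○
○○○○●○
○○●●○○
○○○○○○
25) ○●●○○○
○○●●○○
○v●○●○
○○○○●○
○○●●○○
○○○○○○
26) ○●●○○○
○○●●○○
<●●○●○
○○○○●○
○○●●○○
○○○○○○
27) ○●●○○○
^○●●○○
●●●○●○
○○○○●○
○○●●○○
○○○○○○
28) ○●●○○○
●>●●○○
●●●○●○
○○○○●○
○○●●○○
○○○○○○
29) ○●●○○○
●●●●○○
●v●○●○
○○○○●○
○○●●○○
○○○○○○
30) ○●●○○○
●●●●○○
●○>○●○
○○○○●○
○○●●○○
○○○○○○
31) ○●●○○○
●●^●○○
●○○○●○
○○○○●○
○○●●○○
○○○○○○
32) ○●●○○○
●<○●○○
●○○○●○
○○○○●○
○○●●○○
○○○○○○
33) ○●●○○○
●○○●○○
●v○○●○
○○○○●○
○○●●○○
○○○○○○
34) ○●●○○○
●○○●○○
<●○○●○
○○○○●○
○○●●○○
○○○○○○
35) ○●●○○○
●○○●○○
○●○○●○
v○○○●○
○○●●○○
○○○○○○
36) ○●●○○○
●○○●○○
○●○○●○
●○○○●<
○○●●○○
○○○○○○
37) ○●●○○○
●○○●○○
○●○○●^
●○○○●●
○○●●○○
○○○○○○
38) ○●●○○○
●○○●○○
>●○○●●
●○○○●●
○○●●○○
○○○○○○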